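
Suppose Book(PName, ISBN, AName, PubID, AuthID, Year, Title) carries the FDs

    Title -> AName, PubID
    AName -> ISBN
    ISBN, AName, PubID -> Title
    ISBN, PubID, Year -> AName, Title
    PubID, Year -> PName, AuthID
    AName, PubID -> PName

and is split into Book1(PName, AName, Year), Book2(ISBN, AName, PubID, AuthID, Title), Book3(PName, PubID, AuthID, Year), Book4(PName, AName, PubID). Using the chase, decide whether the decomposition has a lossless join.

Chase test. Columns are PName, ISBN, AName, PubID, AuthID, Year, Title; row i has aⱼ where attribute j ∈ Booki, else bᵢⱼ.
Initial tableau (one row per fragment):
  row 1: a1 b12 a3 b14 b15 a6 b17
  row 2: b21 a2 a3 a4 a5 b26 a7
  row 3: a1 b32 b33 a4 a5 a6 b37
  row 4: a1 b42 a3 a4 b45 b46 b47
Rows 1 and 2 agree on AName; apply AName→ISBN and equate their ISBN entries.
Rows 1 and 4 agree on AName; apply AName→ISBN and equate their ISBN entries.
Rows 2 and 4 agree on ISBN, AName, PubID; apply ISBN, AName, PubID→Title and equate their Title entries.
Rows 2 and 4 agree on AName, PubID; apply AName, PubID→PName and equate their PName entries.
No row becomes fully distinguished — the join is lossy.

No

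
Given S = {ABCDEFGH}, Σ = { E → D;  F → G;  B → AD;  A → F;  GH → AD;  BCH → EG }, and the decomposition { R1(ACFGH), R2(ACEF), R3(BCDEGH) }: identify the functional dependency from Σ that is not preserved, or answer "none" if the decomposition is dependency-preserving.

Check B → AD: no single fragment contains all of {ABD}, and the restricted closure of {B} across the fragments never reaches {AD}.
E → D is preserved.
F → G is preserved.
A → F is preserved.
GH → AD is preserved.
BCH → EG is preserved.

B → AD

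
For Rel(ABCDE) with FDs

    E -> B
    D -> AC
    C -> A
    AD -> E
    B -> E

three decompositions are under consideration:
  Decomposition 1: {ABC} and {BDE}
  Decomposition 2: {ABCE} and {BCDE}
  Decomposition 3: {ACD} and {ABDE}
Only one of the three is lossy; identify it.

Decomposition 1: common = {B}, closure = {BE} → lossy.
Decomposition 2: common = {BCE}, closure = {ABCE} → lossless.
Decomposition 3: common = {AD}, closure = {ABCDE} → lossless.

Decomposition 1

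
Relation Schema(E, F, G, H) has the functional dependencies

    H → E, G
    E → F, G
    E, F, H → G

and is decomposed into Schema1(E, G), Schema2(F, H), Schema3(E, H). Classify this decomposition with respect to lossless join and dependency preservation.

Lossless test (chase): Rows 2 and 3 agree on H; apply H→E, G and equate their E, G entries. Rows 1 and 2 agree on E; apply E→F, G and equate their F, G entries. Rows 1 and 3 agree on E; apply E→F, G and equate their F, G entries. Row 2 is now all distinguished symbols — the join is lossless.
Dependency preservation: the restricted closure of {E} across the fragments never reaches {F, G}, so E → F, G cannot be enforced without a join — not preserved.

lossless but not dependency-preserving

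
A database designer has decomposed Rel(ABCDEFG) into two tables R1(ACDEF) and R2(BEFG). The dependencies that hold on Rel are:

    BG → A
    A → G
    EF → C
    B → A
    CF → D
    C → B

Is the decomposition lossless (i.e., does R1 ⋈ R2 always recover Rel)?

Yes

Common attributes: R1 ∩ R2 = {EF}.
Closure of {EF}: EF → C applies, adding C; CF → D applies, adding D; C → B applies, adding B; B → A applies, adding A; A → G applies, adding G. So (EF)⁺ = {ABCDEFG}.
This closure contains every attribute of R1, so R1 ∩ R2 → R1. The join is lossless.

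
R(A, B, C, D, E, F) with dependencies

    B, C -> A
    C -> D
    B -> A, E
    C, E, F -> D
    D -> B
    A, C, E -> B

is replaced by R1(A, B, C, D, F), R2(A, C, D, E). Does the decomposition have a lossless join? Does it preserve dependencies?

lossless but not dependency-preserving

Lossless test: (A, C, D)⁺ = {A, B, C, D, E}, which contains all of one fragment — lossless.
Dependency preservation: the restricted closure of {B} across the fragments never reaches {A, E}, so B → A, E cannot be enforced without a join — not preserved.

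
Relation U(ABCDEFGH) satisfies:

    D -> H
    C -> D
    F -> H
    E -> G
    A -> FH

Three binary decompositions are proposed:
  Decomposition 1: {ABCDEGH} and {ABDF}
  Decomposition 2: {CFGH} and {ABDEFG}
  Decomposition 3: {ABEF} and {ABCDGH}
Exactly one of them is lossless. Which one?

Decomposition 1: common = {ABD}, closure = {ABDFH} → lossless.
Decomposition 2: common = {FG}, closure = {FGH} → lossy.
Decomposition 3: common = {AB}, closure = {ABFH} → lossy.

Decomposition 1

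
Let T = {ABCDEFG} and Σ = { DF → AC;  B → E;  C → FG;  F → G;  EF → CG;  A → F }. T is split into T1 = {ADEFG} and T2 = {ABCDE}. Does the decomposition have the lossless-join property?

Yes

Common attributes: T1 ∩ T2 = {ADE}.
Closure of {ADE}: A → F applies, adding F; DF → AC applies, adding C; C → FG applies, adding G. So (ADE)⁺ = {ACDEFG}.
This closure contains every attribute of T1, so T1 ∩ T2 → T1. The join is lossless.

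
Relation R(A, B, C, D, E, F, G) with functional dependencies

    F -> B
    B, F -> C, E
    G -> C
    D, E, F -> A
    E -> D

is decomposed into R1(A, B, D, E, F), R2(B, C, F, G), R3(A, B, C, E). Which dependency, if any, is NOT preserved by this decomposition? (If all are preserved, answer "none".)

F → B lies within R1.
B, F → C, E: restricted closure across fragments reaches C, E.
G → C lies within R2.
D, E, F → A lies within R1.
E → D lies within R1.
Every dependency is enforceable on the fragments, so the decomposition is dependency-preserving.

none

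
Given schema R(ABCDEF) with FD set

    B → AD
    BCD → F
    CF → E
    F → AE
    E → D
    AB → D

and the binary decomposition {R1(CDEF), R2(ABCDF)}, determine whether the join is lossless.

Common attributes: R1 ∩ R2 = {CDF}.
Closure of {CDF}: CF → E applies, adding E; F → AE applies, adding A. So (CDF)⁺ = {ACDEF}.
This closure contains every attribute of R1, so R1 ∩ R2 → R1. The join is lossless.

Yes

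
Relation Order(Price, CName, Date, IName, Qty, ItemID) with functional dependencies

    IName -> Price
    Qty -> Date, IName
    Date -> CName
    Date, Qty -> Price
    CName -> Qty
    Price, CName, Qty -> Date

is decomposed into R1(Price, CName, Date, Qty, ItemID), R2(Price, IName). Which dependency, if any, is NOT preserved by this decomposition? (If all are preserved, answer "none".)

Check Qty → Date, IName: no single fragment contains all of {Date, IName, Qty}, and the restricted closure of {Qty} across the fragments never reaches {Date, IName}.
IName → Price is preserved.
Date → CName is preserved.
Date, Qty → Price is preserved.
CName → Qty is preserved.
Price, CName, Qty → Date is preserved.

Qty -> Date, IName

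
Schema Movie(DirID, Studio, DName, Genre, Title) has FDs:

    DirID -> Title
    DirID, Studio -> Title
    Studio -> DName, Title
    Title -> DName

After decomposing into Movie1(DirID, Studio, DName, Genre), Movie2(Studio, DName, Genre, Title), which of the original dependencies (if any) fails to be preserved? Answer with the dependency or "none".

Check DirID → Title: no single fragment contains all of {DirID, Title}, and the restricted closure of {DirID} across the fragments never reaches {Title}.
DirID, Studio → Title is preserved.
Studio → DName, Title is preserved.
Title → DName is preserved.

DirID -> Title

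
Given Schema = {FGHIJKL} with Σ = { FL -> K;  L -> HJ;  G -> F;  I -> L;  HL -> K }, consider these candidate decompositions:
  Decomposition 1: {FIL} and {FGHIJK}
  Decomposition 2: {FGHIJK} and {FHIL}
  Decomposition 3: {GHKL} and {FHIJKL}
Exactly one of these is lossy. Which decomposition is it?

Decomposition 1: common = {FI}, closure = {FHIJKL} → lossless.
Decomposition 2: common = {FHI}, closure = {FHIJKL} → lossless.
Decomposition 3: common = {HKL}, closure = {HJKL} → lossy.

Decomposition 3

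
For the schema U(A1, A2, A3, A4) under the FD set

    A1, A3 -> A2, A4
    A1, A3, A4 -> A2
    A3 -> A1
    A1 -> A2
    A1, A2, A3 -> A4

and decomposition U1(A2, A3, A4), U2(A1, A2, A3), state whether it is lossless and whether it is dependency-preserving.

Lossless test: (A2, A3)⁺ = {A1, A2, A3, A4}, which contains all of one fragment — lossless.
Dependency preservation: A1, A3 → A2, A4; A1, A3, A4 → A2; A1, A2, A3 → A4 are not contained in any single fragment, but the restricted closure of each left-hand side across the fragments still reaches the right-hand side; the remaining FDs each lie inside some fragment. All dependencies are preserved.

lossless and dependency-preserving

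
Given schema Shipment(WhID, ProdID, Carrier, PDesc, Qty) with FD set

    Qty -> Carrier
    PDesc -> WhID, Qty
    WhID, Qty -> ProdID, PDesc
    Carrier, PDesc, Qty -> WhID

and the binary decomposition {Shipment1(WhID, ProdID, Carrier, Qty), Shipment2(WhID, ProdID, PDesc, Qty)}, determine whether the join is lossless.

Common attributes: Shipment1 ∩ Shipment2 = {WhID, ProdID, Qty}.
Closure of {WhID, ProdID, Qty}: Qty → Carrier applies, adding Carrier; WhID, Qty → ProdID, PDesc applies, adding PDesc. So (WhID, ProdID, Qty)⁺ = {WhID, ProdID, Carrier, PDesc, Qty}.
This closure contains every attribute of Shipment1, so Shipment1 ∩ Shipment2 → Shipment1. The join is lossless.

Yes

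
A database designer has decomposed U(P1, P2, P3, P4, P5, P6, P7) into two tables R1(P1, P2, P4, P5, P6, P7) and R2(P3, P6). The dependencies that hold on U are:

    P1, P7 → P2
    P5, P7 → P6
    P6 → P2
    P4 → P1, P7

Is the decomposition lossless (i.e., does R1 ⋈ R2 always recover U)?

Common attributes: R1 ∩ R2 = {P6}.
Closure of {P6}: P6 → P2 applies, adding P2. So (P6)⁺ = {P2, P6}.
The closure contains neither all of R1 = {P1, P2, P4, P5, P6, P7} nor all of R2 = {P3, P6}, so the common attributes are not a superkey of either fragment. The join is lossy.

No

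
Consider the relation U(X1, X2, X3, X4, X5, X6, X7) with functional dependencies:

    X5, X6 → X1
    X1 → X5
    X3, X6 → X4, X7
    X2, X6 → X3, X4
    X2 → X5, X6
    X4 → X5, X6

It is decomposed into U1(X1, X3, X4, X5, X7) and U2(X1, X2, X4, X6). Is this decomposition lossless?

No

Common attributes: U1 ∩ U2 = {X1, X4}.
Closure of {X1, X4}: X1 → X5 applies, adding X5; X4 → X5, X6 applies, adding X6. So (X1, X4)⁺ = {X1, X4, X5, X6}.
The closure contains neither all of U1 = {X1, X3, X4, X5, X7} nor all of U2 = {X1, X2, X4, X6}, so the common attributes are not a superkey of either fragment. The join is lossy.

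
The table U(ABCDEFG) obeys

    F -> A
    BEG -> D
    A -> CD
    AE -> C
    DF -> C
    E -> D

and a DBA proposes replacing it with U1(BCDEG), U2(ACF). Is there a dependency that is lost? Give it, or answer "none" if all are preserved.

A -> CD

Check A → CD: no single fragment contains all of {ACD}, and the restricted closure of {A} across the fragments never reaches {CD}.
F → A is preserved.
BEG → D is preserved.
AE → C is preserved.
DF → C is preserved.
E → D is preserved.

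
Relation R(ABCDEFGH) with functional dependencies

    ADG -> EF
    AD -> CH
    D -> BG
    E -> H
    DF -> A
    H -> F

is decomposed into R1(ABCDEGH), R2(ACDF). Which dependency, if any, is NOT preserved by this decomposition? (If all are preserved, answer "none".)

Check H → F: no single fragment contains all of {FH}, and the restricted closure of {H} across the fragments never reaches {F}.
ADG → EF is preserved.
AD → CH is preserved.
D → BG is preserved.
E → H is preserved.
DF → A is preserved.

H -> F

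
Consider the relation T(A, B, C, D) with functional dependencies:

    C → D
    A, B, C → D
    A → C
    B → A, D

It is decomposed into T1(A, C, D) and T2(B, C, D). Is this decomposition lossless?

Common attributes: T1 ∩ T2 = {C, D}.
No dependency enlarges {C, D}, so (C, D)⁺ = {C, D}.
The closure contains neither all of T1 = {A, C, D} nor all of T2 = {B, C, D}, so the common attributes are not a superkey of either fragment. The join is lossy.

No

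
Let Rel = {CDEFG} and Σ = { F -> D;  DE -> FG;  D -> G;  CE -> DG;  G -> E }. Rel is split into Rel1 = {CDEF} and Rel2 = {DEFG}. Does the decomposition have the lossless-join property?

Yes

Common attributes: Rel1 ∩ Rel2 = {DEF}.
Closure of {DEF}: DE → FG applies, adding G. So (DEF)⁺ = {DEFG}.
This closure contains every attribute of Rel2, so Rel1 ∩ Rel2 → Rel2. The join is lossless.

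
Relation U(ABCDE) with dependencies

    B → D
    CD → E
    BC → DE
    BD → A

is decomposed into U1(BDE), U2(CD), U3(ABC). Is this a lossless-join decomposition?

No

Chase test. Columns are ABCDE; row i has aⱼ where attribute j ∈ Ui, else bᵢⱼ.
Initial tableau (one row per fragment):
  row 1: b11 a2 b13 a4 a5
  row 2: b21 b22 a3 a4 b25
  row 3: a1 a2 a3 b34 b35
Rows 1 and 3 agree on B; apply B→D and equate their D entries.
Rows 2 and 3 agree on CD; apply CD→E and equate their E entries.
Rows 1 and 3 agree on BD; apply BD→A and equate their A entries.
No row becomes fully distinguished — the join is lossy.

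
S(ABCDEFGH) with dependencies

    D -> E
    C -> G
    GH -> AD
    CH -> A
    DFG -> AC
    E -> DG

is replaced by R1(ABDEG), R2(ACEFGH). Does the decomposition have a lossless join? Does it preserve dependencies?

Lossless test: (AEG)⁺ = {ADEG}, which is a superkey of neither fragment — lossy.
Dependency preservation: GH → AD; DFG → AC are not contained in any single fragment, but the restricted closure of each left-hand side across the fragments still reaches the right-hand side; the remaining FDs each lie inside some fragment. All dependencies are preserved.

lossy but dependency-preserving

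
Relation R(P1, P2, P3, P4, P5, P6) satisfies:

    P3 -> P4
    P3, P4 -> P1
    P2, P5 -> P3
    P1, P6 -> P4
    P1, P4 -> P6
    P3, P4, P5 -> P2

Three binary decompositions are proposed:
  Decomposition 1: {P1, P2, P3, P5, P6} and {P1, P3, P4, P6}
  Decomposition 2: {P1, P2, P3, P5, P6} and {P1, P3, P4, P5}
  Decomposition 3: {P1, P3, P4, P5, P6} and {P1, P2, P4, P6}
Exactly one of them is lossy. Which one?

Decomposition 1: common = {P1, P3, P6}, closure = {P1, P3, P4, P6} → lossless.
Decomposition 2: common = {P1, P3, P5}, closure = {P1, P2, P3, P4, P5, P6} → lossless.
Decomposition 3: common = {P1, P4, P6}, closure = {P1, P4, P6} → lossy.

Decomposition 3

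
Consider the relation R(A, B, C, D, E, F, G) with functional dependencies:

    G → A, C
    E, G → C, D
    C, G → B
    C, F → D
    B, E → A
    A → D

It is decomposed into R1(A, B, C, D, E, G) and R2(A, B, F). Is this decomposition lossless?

Common attributes: R1 ∩ R2 = {A, B}.
Closure of {A, B}: A → D applies, adding D. So (A, B)⁺ = {A, B, D}.
The closure contains neither all of R1 = {A, B, C, D, E, G} nor all of R2 = {A, B, F}, so the common attributes are not a superkey of either fragment. The join is lossy.

No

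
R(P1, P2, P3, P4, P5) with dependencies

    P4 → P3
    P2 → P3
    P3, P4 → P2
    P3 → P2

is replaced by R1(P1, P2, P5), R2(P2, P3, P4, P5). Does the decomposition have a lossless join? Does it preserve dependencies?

Lossless test: (P2, P5)⁺ = {P2, P3, P5}, which is a superkey of neither fragment — lossy.
Dependency preservation: every FD's attributes lie within a single fragment, so each can be enforced locally — preserved.

lossy but dependency-preserving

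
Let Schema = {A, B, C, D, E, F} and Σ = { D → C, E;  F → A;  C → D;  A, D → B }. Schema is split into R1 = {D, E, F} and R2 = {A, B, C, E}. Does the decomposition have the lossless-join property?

No

Common attributes: R1 ∩ R2 = {E}.
No dependency enlarges {E}, so (E)⁺ = {E}.
The closure contains neither all of R1 = {D, E, F} nor all of R2 = {A, B, C, E}, so the common attributes are not a superkey of either fragment. The join is lossy.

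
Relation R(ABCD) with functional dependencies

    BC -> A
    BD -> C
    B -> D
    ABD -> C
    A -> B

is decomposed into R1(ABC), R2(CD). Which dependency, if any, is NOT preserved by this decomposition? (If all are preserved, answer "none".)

B -> D

Check B → D: no single fragment contains all of {BD}, and the restricted closure of {B} across the fragments never reaches {D}.
BC → A is preserved.
BD → C is preserved.
ABD → C is preserved.
A → B is preserved.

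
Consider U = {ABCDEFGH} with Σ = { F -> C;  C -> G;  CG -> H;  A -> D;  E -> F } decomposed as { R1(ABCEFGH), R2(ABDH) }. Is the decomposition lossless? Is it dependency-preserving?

lossless and dependency-preserving

Lossless test: (ABH)⁺ = {ABDH}, which contains all of one fragment — lossless.
Dependency preservation: every FD's attributes lie within a single fragment, so each can be enforced locally — preserved.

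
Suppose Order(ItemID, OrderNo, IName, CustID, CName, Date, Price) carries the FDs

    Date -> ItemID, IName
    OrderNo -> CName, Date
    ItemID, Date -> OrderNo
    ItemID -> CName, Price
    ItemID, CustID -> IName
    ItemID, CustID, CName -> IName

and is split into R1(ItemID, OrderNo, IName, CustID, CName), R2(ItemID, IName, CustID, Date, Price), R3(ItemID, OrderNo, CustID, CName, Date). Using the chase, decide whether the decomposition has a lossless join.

Chase test. Columns are ItemID, OrderNo, IName, CustID, CName, Date, Price; row i has aⱼ where attribute j ∈ Ri, else bᵢⱼ.
Initial tableau (one row per fragment):
  row 1: a1 a2 a3 a4 a5 b16 b17
  row 2: a1 b22 a3 a4 b25 a6 a7
  row 3: a1 a2 b33 a4 a5 a6 b37
Rows 2 and 3 agree on Date; apply Date→ItemID, IName and equate their ItemID, IName entries.
Rows 1 and 3 agree on OrderNo; apply OrderNo→CName, Date and equate their CName, Date entries.
Rows 1 and 2 agree on ItemID, Date; apply ItemID, Date→OrderNo and equate their OrderNo entries.
Rows 1 and 2 agree on ItemID; apply ItemID→CName, Price and equate their CName, Price entries.
Rows 1 and 3 agree on ItemID; apply ItemID→CName, Price and equate their CName, Price entries.
Row 1 is now all distinguished symbols — the join is lossless.

Yes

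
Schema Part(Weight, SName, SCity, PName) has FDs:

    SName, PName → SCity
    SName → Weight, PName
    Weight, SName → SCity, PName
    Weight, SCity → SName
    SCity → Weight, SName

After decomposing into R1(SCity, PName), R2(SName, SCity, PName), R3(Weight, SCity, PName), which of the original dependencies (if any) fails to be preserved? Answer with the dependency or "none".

none

SName, PName → SCity lies within R2.
SName → Weight, PName: restricted closure across fragments reaches Weight, PName.
Weight, SName → SCity, PName: restricted closure across fragments reaches SCity, PName.
Weight, SCity → SName: restricted closure across fragments reaches SName.
SCity → Weight, SName: restricted closure across fragments reaches Weight, SName.
Every dependency is enforceable on the fragments, so the decomposition is dependency-preserving.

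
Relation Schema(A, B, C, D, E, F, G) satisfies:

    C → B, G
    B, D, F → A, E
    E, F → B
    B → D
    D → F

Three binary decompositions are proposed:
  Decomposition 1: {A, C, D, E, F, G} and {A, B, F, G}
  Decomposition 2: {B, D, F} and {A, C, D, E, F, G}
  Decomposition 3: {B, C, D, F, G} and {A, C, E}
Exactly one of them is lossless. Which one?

Decomposition 1: common = {A, F, G}, closure = {A, F, G} → lossy.
Decomposition 2: common = {D, F}, closure = {D, F} → lossy.
Decomposition 3: common = {C}, closure = {A, B, C, D, E, F, G} → lossless.

Decomposition 3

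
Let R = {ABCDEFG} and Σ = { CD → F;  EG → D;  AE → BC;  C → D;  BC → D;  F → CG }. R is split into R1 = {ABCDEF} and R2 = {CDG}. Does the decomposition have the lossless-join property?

Common attributes: R1 ∩ R2 = {CD}.
Closure of {CD}: CD → F applies, adding F; F → CG applies, adding G. So (CD)⁺ = {CDFG}.
This closure contains every attribute of R2, so R1 ∩ R2 → R2. The join is lossless.

Yes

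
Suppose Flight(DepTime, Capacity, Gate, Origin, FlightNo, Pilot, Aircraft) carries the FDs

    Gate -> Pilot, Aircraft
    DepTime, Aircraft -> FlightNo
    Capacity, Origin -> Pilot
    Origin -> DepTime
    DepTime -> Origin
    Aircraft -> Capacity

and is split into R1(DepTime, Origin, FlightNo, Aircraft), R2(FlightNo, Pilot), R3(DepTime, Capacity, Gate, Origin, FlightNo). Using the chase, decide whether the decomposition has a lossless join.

Chase test. Columns are DepTime, Capacity, Gate, Origin, FlightNo, Pilot, Aircraft; row i has aⱼ where attribute j ∈ Ri, else bᵢⱼ.
Initial tableau (one row per fragment):
  row 1: a1 b12 b13 a4 a5 b16 a7
  row 2: b21 b22 b23 b24 a5 a6 b27
  row 3: a1 a2 a3 a4 a5 b36 b37
No row becomes fully distinguished — the join is lossy.

No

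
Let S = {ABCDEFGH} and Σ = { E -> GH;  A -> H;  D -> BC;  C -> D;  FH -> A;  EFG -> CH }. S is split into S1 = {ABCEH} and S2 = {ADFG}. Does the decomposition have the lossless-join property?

No

Common attributes: S1 ∩ S2 = {A}.
Closure of {A}: A → H applies, adding H. So (A)⁺ = {AH}.
The closure contains neither all of S1 = {ABCEH} nor all of S2 = {ADFG}, so the common attributes are not a superkey of either fragment. The join is lossy.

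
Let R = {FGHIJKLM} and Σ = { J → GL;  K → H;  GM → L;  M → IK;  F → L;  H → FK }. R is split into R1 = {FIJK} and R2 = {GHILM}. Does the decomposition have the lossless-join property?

Common attributes: R1 ∩ R2 = {I}.
No dependency enlarges {I}, so (I)⁺ = {I}.
The closure contains neither all of R1 = {FIJK} nor all of R2 = {GHILM}, so the common attributes are not a superkey of either fragment. The join is lossy.

No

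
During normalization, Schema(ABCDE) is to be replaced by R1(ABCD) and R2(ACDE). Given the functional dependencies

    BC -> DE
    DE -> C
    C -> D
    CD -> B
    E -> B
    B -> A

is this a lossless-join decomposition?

Common attributes: R1 ∩ R2 = {ACD}.
Closure of {ACD}: CD → B applies, adding B; BC → DE applies, adding E. So (ACD)⁺ = {ABCDE}.
This closure contains every attribute of R1, so R1 ∩ R2 → R1. The join is lossless.

Yes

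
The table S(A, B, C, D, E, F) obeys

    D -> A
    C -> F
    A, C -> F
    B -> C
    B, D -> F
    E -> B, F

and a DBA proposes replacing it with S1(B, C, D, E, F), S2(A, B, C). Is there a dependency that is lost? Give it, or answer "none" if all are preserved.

Check D → A: no single fragment contains all of {A, D}, and the restricted closure of {D} across the fragments never reaches {A}.
C → F is preserved.
A, C → F is preserved.
B → C is preserved.
B, D → F is preserved.
E → B, F is preserved.

D -> A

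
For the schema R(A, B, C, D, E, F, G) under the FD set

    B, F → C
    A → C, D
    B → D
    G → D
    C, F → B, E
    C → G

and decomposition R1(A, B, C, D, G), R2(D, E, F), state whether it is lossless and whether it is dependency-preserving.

Lossless test: (D)⁺ = {D}, which is a superkey of neither fragment — lossy.
Dependency preservation: the restricted closure of {B, F} across the fragments never reaches {C}, so B, F → C cannot be enforced without a join — not preserved.

lossy and not dependency-preserving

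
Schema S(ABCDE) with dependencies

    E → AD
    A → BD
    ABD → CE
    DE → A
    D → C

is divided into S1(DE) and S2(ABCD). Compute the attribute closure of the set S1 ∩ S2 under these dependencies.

S1 ∩ S2 = {D}.
D → C applies, adding C
Closure: {CD}.

CD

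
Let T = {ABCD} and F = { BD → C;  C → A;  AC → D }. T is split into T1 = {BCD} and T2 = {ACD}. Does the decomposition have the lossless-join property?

Common attributes: T1 ∩ T2 = {CD}.
Closure of {CD}: C → A applies, adding A. So (CD)⁺ = {ACD}.
This closure contains every attribute of T2, so T1 ∩ T2 → T2. The join is lossless.

Yes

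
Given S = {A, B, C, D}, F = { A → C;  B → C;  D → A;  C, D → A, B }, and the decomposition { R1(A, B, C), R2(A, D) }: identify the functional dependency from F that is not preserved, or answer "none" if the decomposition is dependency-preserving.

Check C, D → A, B: no single fragment contains all of {A, B, C, D}, and the restricted closure of {C, D} across the fragments never reaches {A, B}.
A → C is preserved.
B → C is preserved.
D → A is preserved.

C, D → A, B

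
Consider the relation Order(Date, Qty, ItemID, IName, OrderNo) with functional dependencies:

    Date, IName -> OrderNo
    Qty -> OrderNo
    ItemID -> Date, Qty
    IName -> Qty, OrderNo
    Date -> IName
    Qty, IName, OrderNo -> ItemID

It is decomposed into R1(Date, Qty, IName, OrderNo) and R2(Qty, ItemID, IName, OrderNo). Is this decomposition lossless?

Yes

Common attributes: R1 ∩ R2 = {Qty, IName, OrderNo}.
Closure of {Qty, IName, OrderNo}: Qty, IName, OrderNo → ItemID applies, adding ItemID; ItemID → Date, Qty applies, adding Date. So (Qty, IName, OrderNo)⁺ = {Date, Qty, ItemID, IName, OrderNo}.
This closure contains every attribute of R1, so R1 ∩ R2 → R1. The join is lossless.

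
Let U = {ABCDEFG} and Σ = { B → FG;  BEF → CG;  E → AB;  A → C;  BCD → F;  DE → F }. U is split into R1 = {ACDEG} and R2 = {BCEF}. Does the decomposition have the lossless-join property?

Common attributes: R1 ∩ R2 = {CE}.
Closure of {CE}: E → AB applies, adding AB; B → FG applies, adding FG. So (CE)⁺ = {ABCEFG}.
This closure contains every attribute of R2, so R1 ∩ R2 → R2. The join is lossless.

Yes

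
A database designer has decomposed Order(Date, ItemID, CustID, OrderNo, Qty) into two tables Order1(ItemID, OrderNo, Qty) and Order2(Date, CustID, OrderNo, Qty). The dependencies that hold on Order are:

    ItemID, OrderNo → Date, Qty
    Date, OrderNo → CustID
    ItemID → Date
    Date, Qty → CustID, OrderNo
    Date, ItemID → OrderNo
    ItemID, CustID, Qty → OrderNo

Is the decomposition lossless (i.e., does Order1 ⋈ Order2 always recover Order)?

Common attributes: Order1 ∩ Order2 = {OrderNo, Qty}.
No dependency enlarges {OrderNo, Qty}, so (OrderNo, Qty)⁺ = {OrderNo, Qty}.
The closure contains neither all of Order1 = {ItemID, OrderNo, Qty} nor all of Order2 = {Date, CustID, OrderNo, Qty}, so the common attributes are not a superkey of either fragment. The join is lossy.

No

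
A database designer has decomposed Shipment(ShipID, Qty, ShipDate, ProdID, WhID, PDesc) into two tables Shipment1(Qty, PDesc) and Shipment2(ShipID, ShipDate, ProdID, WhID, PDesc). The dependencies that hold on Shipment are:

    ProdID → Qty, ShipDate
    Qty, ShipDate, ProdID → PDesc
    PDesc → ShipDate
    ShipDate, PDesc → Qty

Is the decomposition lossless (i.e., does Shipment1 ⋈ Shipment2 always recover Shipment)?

Common attributes: Shipment1 ∩ Shipment2 = {PDesc}.
Closure of {PDesc}: PDesc → ShipDate applies, adding ShipDate; ShipDate, PDesc → Qty applies, adding Qty. So (PDesc)⁺ = {Qty, ShipDate, PDesc}.
This closure contains every attribute of Shipment1, so Shipment1 ∩ Shipment2 → Shipment1. The join is lossless.

Yes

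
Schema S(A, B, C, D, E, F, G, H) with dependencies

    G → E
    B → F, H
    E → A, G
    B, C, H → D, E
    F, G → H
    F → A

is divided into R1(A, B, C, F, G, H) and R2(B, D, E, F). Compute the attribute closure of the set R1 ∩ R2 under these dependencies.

R1 ∩ R2 = {B, F}.
B → F, H applies, adding H
F → A applies, adding A
Closure: {A, B, F, H}.

A, B, F, H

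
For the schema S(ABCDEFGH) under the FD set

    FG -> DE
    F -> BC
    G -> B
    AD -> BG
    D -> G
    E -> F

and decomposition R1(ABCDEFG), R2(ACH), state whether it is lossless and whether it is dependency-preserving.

Lossless test: (AC)⁺ = {AC}, which is a superkey of neither fragment — lossy.
Dependency preservation: every FD's attributes lie within a single fragment, so each can be enforced locally — preserved.

lossy but dependency-preserving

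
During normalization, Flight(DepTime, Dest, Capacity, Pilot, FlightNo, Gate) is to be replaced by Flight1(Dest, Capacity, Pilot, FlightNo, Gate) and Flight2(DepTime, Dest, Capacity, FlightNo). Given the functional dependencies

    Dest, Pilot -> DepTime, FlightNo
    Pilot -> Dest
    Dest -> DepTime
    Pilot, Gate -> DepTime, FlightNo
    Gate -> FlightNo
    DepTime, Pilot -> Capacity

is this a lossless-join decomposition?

Common attributes: Flight1 ∩ Flight2 = {Dest, Capacity, FlightNo}.
Closure of {Dest, Capacity, FlightNo}: Dest → DepTime applies, adding DepTime. So (Dest, Capacity, FlightNo)⁺ = {DepTime, Dest, Capacity, FlightNo}.
This closure contains every attribute of Flight2, so Flight1 ∩ Flight2 → Flight2. The join is lossless.

Yes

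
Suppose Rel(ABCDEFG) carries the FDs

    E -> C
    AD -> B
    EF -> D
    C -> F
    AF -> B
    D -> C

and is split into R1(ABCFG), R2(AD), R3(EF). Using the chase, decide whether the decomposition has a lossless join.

Chase test. Columns are ABCDEFG; row i has aⱼ where attribute j ∈ Ri, else bᵢⱼ.
Initial tableau (one row per fragment):
  row 1: a1 a2 a3 b14 b15 a6 a7
  row 2: a1 b22 b23 a4 b25 b26 b27
  row 3: b31 b32 b33 b34 a5 a6 b37
No row becomes fully distinguished — the join is lossy.

No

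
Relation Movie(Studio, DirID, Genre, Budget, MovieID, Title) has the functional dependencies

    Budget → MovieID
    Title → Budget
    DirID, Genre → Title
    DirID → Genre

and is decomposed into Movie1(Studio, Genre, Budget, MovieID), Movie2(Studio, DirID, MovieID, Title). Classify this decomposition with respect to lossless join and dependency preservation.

lossy and not dependency-preserving

Lossless test: (Studio, MovieID)⁺ = {Studio, MovieID}, which is a superkey of neither fragment — lossy.
Dependency preservation: the restricted closure of {Title} across the fragments never reaches {Budget}, so Title → Budget cannot be enforced without a join — not preserved.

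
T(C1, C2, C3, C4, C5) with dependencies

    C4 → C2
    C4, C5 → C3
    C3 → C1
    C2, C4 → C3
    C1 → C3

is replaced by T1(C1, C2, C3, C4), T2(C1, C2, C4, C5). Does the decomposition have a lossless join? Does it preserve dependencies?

Lossless test: (C1, C2, C4)⁺ = {C1, C2, C3, C4}, which contains all of one fragment — lossless.
Dependency preservation: C4, C5 → C3 is not contained in any single fragment, but the restricted closure of its left-hand side across the fragments still reaches the right-hand side; the remaining FDs each lie inside some fragment. All dependencies are preserved.

lossless and dependency-preserving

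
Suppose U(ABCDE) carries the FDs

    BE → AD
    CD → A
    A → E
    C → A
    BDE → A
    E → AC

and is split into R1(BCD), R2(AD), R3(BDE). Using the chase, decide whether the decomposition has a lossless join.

No

Chase test. Columns are ABCDE; row i has aⱼ where attribute j ∈ Ri, else bᵢⱼ.
Initial tableau (one row per fragment):
  row 1: b11 a2 a3 a4 b15
  row 2: a1 b22 b23 a4 b25
  row 3: b31 a2 b33 a4 a5
No row becomes fully distinguished — the join is lossy.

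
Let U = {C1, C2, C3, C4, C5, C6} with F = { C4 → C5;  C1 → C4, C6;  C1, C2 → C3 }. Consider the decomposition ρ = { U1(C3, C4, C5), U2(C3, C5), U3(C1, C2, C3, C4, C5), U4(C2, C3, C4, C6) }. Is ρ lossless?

No

Chase test. Columns are C1, C2, C3, C4, C5, C6; row i has aⱼ where attribute j ∈ Ui, else bᵢⱼ.
Initial tableau (one row per fragment):
  row 1: b11 b12 a3 a4 a5 b16
  row 2: b21 b22 a3 b24 a5 b26
  row 3: a1 a2 a3 a4 a5 b36
  row 4: b41 a2 a3 a4 b45 a6
Rows 1 and 4 agree on C4; apply C4→C5 and equate their C5 entries.
No row becomes fully distinguished — the join is lossy.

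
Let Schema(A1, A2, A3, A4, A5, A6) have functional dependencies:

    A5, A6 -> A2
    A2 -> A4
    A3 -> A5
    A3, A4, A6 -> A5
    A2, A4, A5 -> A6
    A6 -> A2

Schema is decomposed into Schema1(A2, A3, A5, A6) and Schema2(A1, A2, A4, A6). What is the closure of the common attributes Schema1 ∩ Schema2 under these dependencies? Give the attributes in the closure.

A2, A4, A6

Schema1 ∩ Schema2 = {A2, A6}.
A2 → A4 applies, adding A4
Closure: {A2, A4, A6}.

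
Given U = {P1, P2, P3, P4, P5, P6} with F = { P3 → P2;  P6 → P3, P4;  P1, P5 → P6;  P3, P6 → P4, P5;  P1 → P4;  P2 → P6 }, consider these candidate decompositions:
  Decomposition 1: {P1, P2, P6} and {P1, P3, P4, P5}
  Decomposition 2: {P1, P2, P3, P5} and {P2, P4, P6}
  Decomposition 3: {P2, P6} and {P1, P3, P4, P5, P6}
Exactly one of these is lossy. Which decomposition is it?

Decomposition 1

Decomposition 1: common = {P1}, closure = {P1, P4} → lossy.
Decomposition 2: common = {P2}, closure = {P2, P3, P4, P5, P6} → lossless.
Decomposition 3: common = {P6}, closure = {P2, P3, P4, P5, P6} → lossless.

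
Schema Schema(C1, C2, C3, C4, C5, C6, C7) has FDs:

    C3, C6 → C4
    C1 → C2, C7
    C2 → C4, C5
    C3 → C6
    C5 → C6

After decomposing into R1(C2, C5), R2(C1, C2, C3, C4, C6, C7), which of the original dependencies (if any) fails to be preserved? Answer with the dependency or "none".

C5 → C6

Check C5 → C6: no single fragment contains all of {C5, C6}, and the restricted closure of {C5} across the fragments never reaches {C6}.
C3, C6 → C4 is preserved.
C1 → C2, C7 is preserved.
C2 → C4, C5 is preserved.
C3 → C6 is preserved.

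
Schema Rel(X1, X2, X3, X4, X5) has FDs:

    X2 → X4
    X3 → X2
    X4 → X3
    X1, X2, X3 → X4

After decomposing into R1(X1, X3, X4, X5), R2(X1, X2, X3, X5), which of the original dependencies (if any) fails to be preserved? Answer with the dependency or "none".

X2 → X4: restricted closure across fragments reaches X4.
X3 → X2 lies within R2.
X4 → X3 lies within R1.
X1, X2, X3 → X4: restricted closure across fragments reaches X4.
Every dependency is enforceable on the fragments, so the decomposition is dependency-preserving.

none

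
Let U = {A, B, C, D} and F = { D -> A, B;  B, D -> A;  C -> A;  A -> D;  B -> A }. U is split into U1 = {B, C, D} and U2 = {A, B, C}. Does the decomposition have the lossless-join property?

Yes

Common attributes: U1 ∩ U2 = {B, C}.
Closure of {B, C}: C → A applies, adding A; A → D applies, adding D. So (B, C)⁺ = {A, B, C, D}.
This closure contains every attribute of U1, so U1 ∩ U2 → U1. The join is lossless.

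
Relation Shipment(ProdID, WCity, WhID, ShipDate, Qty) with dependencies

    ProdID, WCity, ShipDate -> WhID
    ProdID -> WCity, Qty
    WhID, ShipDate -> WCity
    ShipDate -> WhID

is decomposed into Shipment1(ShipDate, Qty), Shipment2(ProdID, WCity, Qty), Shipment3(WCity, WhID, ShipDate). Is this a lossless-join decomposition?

No

Chase test. Columns are ProdID, WCity, WhID, ShipDate, Qty; row i has aⱼ where attribute j ∈ Shipmenti, else bᵢⱼ.
Initial tableau (one row per fragment):
  row 1: b11 b12 b13 a4 a5
  row 2: a1 a2 b23 b24 a5
  row 3: b31 a2 a3 a4 b35
Rows 1 and 3 agree on ShipDate; apply ShipDate→WhID and equate their WhID entries.
Rows 1 and 3 agree on WhID, ShipDate; apply WhID, ShipDate→WCity and equate their WCity entries.
No row becomes fully distinguished — the join is lossy.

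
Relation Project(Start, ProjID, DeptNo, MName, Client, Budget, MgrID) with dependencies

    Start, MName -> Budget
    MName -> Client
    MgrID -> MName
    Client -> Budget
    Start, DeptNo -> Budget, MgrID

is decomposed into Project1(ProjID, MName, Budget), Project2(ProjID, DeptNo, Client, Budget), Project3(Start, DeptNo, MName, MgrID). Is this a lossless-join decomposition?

No

Chase test. Columns are Start, ProjID, DeptNo, MName, Client, Budget, MgrID; row i has aⱼ where attribute j ∈ Projecti, else bᵢⱼ.
Initial tableau (one row per fragment):
  row 1: b11 a2 b13 a4 b15 a6 b17
  row 2: b21 a2 a3 b24 a5 a6 b27
  row 3: a1 b32 a3 a4 b35 b36 a7
Rows 1 and 3 agree on MName; apply MName→Client and equate their Client entries.
Rows 1 and 3 agree on Client; apply Client→Budget and equate their Budget entries.
No row becomes fully distinguished — the join is lossy.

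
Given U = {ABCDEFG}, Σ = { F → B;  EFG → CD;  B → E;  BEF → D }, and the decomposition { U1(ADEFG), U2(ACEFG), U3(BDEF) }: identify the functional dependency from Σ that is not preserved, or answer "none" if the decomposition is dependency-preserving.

F → B lies within U3.
EFG → CD: restricted closure across fragments reaches CD.
B → E lies within U3.
BEF → D lies within U3.
Every dependency is enforceable on the fragments, so the decomposition is dependency-preserving.

none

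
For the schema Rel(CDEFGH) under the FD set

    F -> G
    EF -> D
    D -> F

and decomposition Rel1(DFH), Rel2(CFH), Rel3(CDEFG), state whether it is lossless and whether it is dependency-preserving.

lossy but dependency-preserving

Lossless test (chase): Rows 1 and 2 agree on F; apply F→G and equate their G entries. Rows 1 and 3 agree on F; apply F→G and equate their G entries. No row becomes fully distinguished — the join is lossy.
Dependency preservation: every FD's attributes lie within a single fragment, so each can be enforced locally — preserved.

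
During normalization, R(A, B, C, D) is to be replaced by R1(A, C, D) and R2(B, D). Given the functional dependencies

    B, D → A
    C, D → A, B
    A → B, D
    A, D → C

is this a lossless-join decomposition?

No

Common attributes: R1 ∩ R2 = {D}.
No dependency enlarges {D}, so (D)⁺ = {D}.
The closure contains neither all of R1 = {A, C, D} nor all of R2 = {B, D}, so the common attributes are not a superkey of either fragment. The join is lossy.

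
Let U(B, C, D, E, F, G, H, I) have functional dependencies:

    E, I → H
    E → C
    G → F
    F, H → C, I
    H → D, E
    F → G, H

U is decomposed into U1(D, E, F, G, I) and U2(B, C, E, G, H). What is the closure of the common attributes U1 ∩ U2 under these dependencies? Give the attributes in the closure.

C, D, E, F, G, H, I

U1 ∩ U2 = {E, G}.
E → C applies, adding C
G → F applies, adding F
F → G, H applies, adding H
F, H → C, I applies, adding I
H → D, E applies, adding D
Closure: {C, D, E, F, G, H, I}.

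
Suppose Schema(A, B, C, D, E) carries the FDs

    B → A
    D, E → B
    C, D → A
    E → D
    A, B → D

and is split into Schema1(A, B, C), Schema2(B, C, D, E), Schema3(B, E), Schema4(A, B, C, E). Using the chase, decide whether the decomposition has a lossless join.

Chase test. Columns are A, B, C, D, E; row i has aⱼ where attribute j ∈ Schemai, else bᵢⱼ.
Initial tableau (one row per fragment):
  row 1: a1 a2 a3 b14 b15
  row 2: b21 a2 a3 a4 a5
  row 3: b31 a2 b33 b34 a5
  row 4: a1 a2 a3 b44 a5
Rows 1 and 2 agree on B; apply B→A and equate their A entries.
Rows 1 and 3 agree on B; apply B→A and equate their A entries.
Rows 2 and 3 agree on E; apply E→D and equate their D entries.
Rows 2 and 4 agree on E; apply E→D and equate their D entries.
Rows 1 and 2 agree on A, B; apply A, B→D and equate their D entries.
Row 2 is now all distinguished symbols — the join is lossless.

Yes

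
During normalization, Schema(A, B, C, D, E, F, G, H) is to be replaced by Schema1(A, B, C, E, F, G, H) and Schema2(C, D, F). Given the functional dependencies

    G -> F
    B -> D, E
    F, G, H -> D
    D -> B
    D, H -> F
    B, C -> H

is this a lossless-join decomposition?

No

Common attributes: Schema1 ∩ Schema2 = {C, F}.
No dependency enlarges {C, F}, so (C, F)⁺ = {C, F}.
The closure contains neither all of Schema1 = {A, B, C, E, F, G, H} nor all of Schema2 = {C, D, F}, so the common attributes are not a superkey of either fragment. The join is lossy.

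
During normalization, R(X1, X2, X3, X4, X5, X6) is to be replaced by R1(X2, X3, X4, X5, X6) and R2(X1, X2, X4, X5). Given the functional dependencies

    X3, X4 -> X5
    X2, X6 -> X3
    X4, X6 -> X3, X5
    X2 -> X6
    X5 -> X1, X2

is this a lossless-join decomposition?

Yes

Common attributes: R1 ∩ R2 = {X2, X4, X5}.
Closure of {X2, X4, X5}: X2 → X6 applies, adding X6; X5 → X1, X2 applies, adding X1; X2, X6 → X3 applies, adding X3. So (X2, X4, X5)⁺ = {X1, X2, X3, X4, X5, X6}.
This closure contains every attribute of R1, so R1 ∩ R2 → R1. The join is lossless.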